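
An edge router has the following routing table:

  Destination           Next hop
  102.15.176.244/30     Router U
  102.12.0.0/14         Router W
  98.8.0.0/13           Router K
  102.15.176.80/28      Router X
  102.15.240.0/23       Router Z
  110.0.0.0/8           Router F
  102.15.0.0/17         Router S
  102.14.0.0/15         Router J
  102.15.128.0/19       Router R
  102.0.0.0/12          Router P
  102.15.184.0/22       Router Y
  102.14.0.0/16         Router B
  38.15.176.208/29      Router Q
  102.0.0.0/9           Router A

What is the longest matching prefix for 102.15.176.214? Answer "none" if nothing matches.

102.14.0.0/15

Entries matching 102.15.176.214:
  102.0.0.0/9 (102.0.0.0 - 102.127.255.255)
  102.0.0.0/12 (102.0.0.0 - 102.15.255.255)
  102.12.0.0/14 (102.12.0.0 - 102.15.255.255)
  102.14.0.0/15 (102.14.0.0 - 102.15.255.255)
Most specific is 102.14.0.0/15.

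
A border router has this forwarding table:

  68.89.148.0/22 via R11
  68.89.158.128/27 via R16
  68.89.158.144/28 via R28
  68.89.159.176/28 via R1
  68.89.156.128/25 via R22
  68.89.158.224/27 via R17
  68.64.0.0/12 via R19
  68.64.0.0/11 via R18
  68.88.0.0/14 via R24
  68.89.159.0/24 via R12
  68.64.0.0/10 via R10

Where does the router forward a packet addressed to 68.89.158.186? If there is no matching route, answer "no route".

Routes whose prefix contains 68.89.158.186:
  68.64.0.0/10 (68.64.0.0 - 68.127.255.255) -> R10
  68.64.0.0/11 (68.64.0.0 - 68.95.255.255) -> R18
  68.88.0.0/14 (68.88.0.0 - 68.91.255.255) -> R24
More-specific entries that do NOT match:
  68.89.158.144/28 (68.89.158.144 - 68.89.158.159) does not contain 68.89.158.186
  68.89.159.176/28 (68.89.159.176 - 68.89.159.191) does not contain 68.89.158.186
  68.89.158.128/27 (68.89.158.128 - 68.89.158.159) does not contain 68.89.158.186
  68.89.158.224/27 (68.89.158.224 - 68.89.158.255) does not contain 68.89.158.186
  68.89.156.128/25 (68.89.156.128 - 68.89.156.255) does not contain 68.89.158.186
  68.89.159.0/24 (68.89.159.0 - 68.89.159.255) does not contain 68.89.158.186
  68.89.148.0/22 (68.89.148.0 - 68.89.151.255) does not contain 68.89.158.186
Longest matching prefix is /14 -> next hop R24.

R24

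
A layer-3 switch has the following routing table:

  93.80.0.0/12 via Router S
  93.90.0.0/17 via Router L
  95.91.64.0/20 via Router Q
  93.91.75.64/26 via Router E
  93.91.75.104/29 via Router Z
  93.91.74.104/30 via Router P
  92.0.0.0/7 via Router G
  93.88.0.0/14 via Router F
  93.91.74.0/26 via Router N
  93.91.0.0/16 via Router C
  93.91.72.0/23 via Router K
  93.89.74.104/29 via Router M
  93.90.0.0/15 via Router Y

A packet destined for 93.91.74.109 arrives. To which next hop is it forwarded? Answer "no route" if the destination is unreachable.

Routes whose prefix contains 93.91.74.109:
  92.0.0.0/7 (92.0.0.0 - 93.255.255.255) -> Router G
  93.80.0.0/12 (93.80.0.0 - 93.95.255.255) -> Router S
  93.88.0.0/14 (93.88.0.0 - 93.91.255.255) -> Router F
  93.90.0.0/15 (93.90.0.0 - 93.91.255.255) -> Router Y
  93.91.0.0/16 (93.91.0.0 - 93.91.255.255) -> Router C
More-specific entries that do NOT match:
  93.91.74.104/30 (93.91.74.104 - 93.91.74.107) does not contain 93.91.74.109
  93.91.75.104/29 (93.91.75.104 - 93.91.75.111) does not contain 93.91.74.109
  93.89.74.104/29 (93.89.74.104 - 93.89.74.111) does not contain 93.91.74.109
  93.91.75.64/26 (93.91.75.64 - 93.91.75.127) does not contain 93.91.74.109
  93.91.74.0/26 (93.91.74.0 - 93.91.74.63) does not contain 93.91.74.109
  93.91.72.0/23 (93.91.72.0 - 93.91.73.255) does not contain 93.91.74.109
  95.91.64.0/20 (95.91.64.0 - 95.91.79.255) does not contain 93.91.74.109
  93.90.0.0/17 (93.90.0.0 - 93.90.127.255) does not contain 93.91.74.109
Longest matching prefix is /16 -> next hop Router C.

Router C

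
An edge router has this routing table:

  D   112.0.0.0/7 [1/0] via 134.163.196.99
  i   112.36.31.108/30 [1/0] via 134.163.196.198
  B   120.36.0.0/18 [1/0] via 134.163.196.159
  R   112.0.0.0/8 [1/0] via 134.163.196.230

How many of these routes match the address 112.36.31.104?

Prefixes containing 112.36.31.104:
  112.0.0.0/7 (112.0.0.0 - 113.255.255.255)
  112.0.0.0/8 (112.0.0.0 - 112.255.255.255)
Total matching entries: 2.

2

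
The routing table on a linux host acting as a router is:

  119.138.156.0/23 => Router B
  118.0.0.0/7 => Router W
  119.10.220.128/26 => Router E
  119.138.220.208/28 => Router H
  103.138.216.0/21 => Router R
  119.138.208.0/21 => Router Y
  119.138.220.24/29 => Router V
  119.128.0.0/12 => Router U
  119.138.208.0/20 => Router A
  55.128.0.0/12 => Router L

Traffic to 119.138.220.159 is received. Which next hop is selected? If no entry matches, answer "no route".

Router A

Routes whose prefix contains 119.138.220.159:
  118.0.0.0/7 (118.0.0.0 - 119.255.255.255) -> Router W
  119.128.0.0/12 (119.128.0.0 - 119.143.255.255) -> Router U
  119.138.208.0/20 (119.138.208.0 - 119.138.223.255) -> Router A
More-specific entries that do NOT match:
  119.138.220.24/29 (119.138.220.24 - 119.138.220.31) does not contain 119.138.220.159
  119.138.220.208/28 (119.138.220.208 - 119.138.220.223) does not contain 119.138.220.159
  119.10.220.128/26 (119.10.220.128 - 119.10.220.191) does not contain 119.138.220.159
  119.138.156.0/23 (119.138.156.0 - 119.138.157.255) does not contain 119.138.220.159
  103.138.216.0/21 (103.138.216.0 - 103.138.223.255) does not contain 119.138.220.159
  119.138.208.0/21 (119.138.208.0 - 119.138.215.255) does not contain 119.138.220.159
Longest matching prefix is /20 -> next hop Router A.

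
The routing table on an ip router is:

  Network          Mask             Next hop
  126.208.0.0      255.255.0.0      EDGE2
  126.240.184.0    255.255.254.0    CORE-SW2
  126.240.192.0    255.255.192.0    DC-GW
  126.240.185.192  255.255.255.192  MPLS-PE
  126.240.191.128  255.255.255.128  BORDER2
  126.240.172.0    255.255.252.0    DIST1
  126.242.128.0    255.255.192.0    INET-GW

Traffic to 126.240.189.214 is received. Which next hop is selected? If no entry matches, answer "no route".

no route

No entry's prefix contains 126.240.189.214; there is no default route.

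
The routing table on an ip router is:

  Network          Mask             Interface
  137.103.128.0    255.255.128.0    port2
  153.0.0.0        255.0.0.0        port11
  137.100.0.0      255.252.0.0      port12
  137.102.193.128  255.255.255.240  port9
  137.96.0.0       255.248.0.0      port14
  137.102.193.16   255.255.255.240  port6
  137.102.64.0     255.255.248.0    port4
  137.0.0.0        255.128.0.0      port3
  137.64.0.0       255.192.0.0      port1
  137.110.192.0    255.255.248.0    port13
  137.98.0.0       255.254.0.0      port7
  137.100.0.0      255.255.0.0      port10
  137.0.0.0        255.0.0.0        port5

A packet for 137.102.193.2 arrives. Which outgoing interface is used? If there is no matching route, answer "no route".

port12

Routes whose prefix contains 137.102.193.2:
  137.0.0.0/8 (137.0.0.0 - 137.255.255.255) -> port5
  137.0.0.0/9 (137.0.0.0 - 137.127.255.255) -> port3
  137.64.0.0/10 (137.64.0.0 - 137.127.255.255) -> port1
  137.96.0.0/13 (137.96.0.0 - 137.103.255.255) -> port14
  137.100.0.0/14 (137.100.0.0 - 137.103.255.255) -> port12
More-specific entries that do NOT match:
  137.102.193.128/28 (137.102.193.128 - 137.102.193.143) does not contain 137.102.193.2
  137.102.193.16/28 (137.102.193.16 - 137.102.193.31) does not contain 137.102.193.2
  137.102.64.0/21 (137.102.64.0 - 137.102.71.255) does not contain 137.102.193.2
  137.110.192.0/21 (137.110.192.0 - 137.110.199.255) does not contain 137.102.193.2
  137.103.128.0/17 (137.103.128.0 - 137.103.255.255) does not contain 137.102.193.2
  137.100.0.0/16 (137.100.0.0 - 137.100.255.255) does not contain 137.102.193.2
  137.98.0.0/15 (137.98.0.0 - 137.99.255.255) does not contain 137.102.193.2
Longest matching prefix is /14 -> interface port12.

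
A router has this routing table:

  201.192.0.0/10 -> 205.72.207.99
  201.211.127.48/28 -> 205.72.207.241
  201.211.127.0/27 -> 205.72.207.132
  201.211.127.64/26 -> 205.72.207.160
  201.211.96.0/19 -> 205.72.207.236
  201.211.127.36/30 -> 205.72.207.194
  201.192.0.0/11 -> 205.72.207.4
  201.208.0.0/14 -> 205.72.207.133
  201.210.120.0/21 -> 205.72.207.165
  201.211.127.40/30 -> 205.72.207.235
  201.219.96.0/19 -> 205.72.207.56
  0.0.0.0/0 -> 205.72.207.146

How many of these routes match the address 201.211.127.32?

Prefixes containing 201.211.127.32:
  0.0.0.0/0 (default, matches everything)
  201.192.0.0/10 (201.192.0.0 - 201.255.255.255)
  201.192.0.0/11 (201.192.0.0 - 201.223.255.255)
  201.208.0.0/14 (201.208.0.0 - 201.211.255.255)
  201.211.96.0/19 (201.211.96.0 - 201.211.127.255)
Total matching entries: 5.

5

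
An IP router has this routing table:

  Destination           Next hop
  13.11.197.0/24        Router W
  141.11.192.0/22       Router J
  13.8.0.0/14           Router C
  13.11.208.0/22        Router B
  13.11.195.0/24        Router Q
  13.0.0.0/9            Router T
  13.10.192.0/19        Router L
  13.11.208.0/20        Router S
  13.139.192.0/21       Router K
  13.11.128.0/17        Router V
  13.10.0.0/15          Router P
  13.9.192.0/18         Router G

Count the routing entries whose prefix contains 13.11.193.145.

Prefixes containing 13.11.193.145:
  13.0.0.0/9 (13.0.0.0 - 13.127.255.255)
  13.8.0.0/14 (13.8.0.0 - 13.11.255.255)
  13.10.0.0/15 (13.10.0.0 - 13.11.255.255)
  13.11.128.0/17 (13.11.128.0 - 13.11.255.255)
Total matching entries: 4.

4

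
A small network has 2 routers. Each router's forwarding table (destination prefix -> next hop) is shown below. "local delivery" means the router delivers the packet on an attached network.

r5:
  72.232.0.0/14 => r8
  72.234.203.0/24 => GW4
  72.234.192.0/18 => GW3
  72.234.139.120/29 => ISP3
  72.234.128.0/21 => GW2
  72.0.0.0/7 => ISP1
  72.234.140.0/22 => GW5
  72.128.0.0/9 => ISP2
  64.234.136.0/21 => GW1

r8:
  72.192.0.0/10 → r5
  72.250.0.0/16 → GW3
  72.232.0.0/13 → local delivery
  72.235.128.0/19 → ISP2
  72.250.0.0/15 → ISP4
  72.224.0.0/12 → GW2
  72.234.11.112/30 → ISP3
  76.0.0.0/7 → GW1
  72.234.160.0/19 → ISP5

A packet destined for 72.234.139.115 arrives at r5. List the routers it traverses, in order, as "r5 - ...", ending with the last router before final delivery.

r5 - r8

At r5: longest match for 72.234.139.115 is 72.232.0.0/14 -> r8
At r8: longest match for 72.234.139.115 is 72.232.0.0/13 -> local delivery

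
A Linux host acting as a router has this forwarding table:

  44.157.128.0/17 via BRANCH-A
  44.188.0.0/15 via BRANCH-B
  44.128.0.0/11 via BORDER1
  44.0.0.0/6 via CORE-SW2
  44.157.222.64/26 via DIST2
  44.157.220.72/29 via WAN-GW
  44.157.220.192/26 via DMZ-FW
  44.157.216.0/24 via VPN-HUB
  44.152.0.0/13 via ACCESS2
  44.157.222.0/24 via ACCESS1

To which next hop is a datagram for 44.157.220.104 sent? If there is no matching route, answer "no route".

Routes whose prefix contains 44.157.220.104:
  44.0.0.0/6 (44.0.0.0 - 47.255.255.255) -> CORE-SW2
  44.128.0.0/11 (44.128.0.0 - 44.159.255.255) -> BORDER1
  44.152.0.0/13 (44.152.0.0 - 44.159.255.255) -> ACCESS2
  44.157.128.0/17 (44.157.128.0 - 44.157.255.255) -> BRANCH-A
More-specific entries that do NOT match:
  44.157.220.72/29 (44.157.220.72 - 44.157.220.79) does not contain 44.157.220.104
  44.157.222.64/26 (44.157.222.64 - 44.157.222.127) does not contain 44.157.220.104
  44.157.220.192/26 (44.157.220.192 - 44.157.220.255) does not contain 44.157.220.104
  44.157.216.0/24 (44.157.216.0 - 44.157.216.255) does not contain 44.157.220.104
  44.157.222.0/24 (44.157.222.0 - 44.157.222.255) does not contain 44.157.220.104
Longest matching prefix is /17 -> next hop BRANCH-A.

BRANCH-A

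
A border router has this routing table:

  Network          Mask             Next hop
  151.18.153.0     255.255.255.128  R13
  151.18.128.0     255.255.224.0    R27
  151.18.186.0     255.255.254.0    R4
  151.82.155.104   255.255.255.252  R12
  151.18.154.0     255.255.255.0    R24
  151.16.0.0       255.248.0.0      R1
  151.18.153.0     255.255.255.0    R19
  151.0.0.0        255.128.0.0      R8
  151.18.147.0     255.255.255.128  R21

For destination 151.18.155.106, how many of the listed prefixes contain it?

3

Prefixes containing 151.18.155.106:
  151.0.0.0/9 (151.0.0.0 - 151.127.255.255)
  151.16.0.0/13 (151.16.0.0 - 151.23.255.255)
  151.18.128.0/19 (151.18.128.0 - 151.18.159.255)
Total matching entries: 3.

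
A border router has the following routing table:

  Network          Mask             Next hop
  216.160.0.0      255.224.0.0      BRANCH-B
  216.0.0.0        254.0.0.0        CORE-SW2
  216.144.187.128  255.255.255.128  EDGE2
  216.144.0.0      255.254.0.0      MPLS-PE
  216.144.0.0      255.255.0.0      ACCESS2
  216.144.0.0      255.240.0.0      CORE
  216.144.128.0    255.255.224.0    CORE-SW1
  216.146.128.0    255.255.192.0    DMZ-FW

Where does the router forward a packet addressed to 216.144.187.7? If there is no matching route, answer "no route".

Routes whose prefix contains 216.144.187.7:
  216.0.0.0/7 (216.0.0.0 - 217.255.255.255) -> CORE-SW2
  216.144.0.0/12 (216.144.0.0 - 216.159.255.255) -> CORE
  216.144.0.0/15 (216.144.0.0 - 216.145.255.255) -> MPLS-PE
  216.144.0.0/16 (216.144.0.0 - 216.144.255.255) -> ACCESS2
More-specific entries that do NOT match:
  216.144.187.128/25 (216.144.187.128 - 216.144.187.255) does not contain 216.144.187.7
  216.144.128.0/19 (216.144.128.0 - 216.144.159.255) does not contain 216.144.187.7
  216.146.128.0/18 (216.146.128.0 - 216.146.191.255) does not contain 216.144.187.7
Longest matching prefix is /16 -> next hop ACCESS2.

ACCESS2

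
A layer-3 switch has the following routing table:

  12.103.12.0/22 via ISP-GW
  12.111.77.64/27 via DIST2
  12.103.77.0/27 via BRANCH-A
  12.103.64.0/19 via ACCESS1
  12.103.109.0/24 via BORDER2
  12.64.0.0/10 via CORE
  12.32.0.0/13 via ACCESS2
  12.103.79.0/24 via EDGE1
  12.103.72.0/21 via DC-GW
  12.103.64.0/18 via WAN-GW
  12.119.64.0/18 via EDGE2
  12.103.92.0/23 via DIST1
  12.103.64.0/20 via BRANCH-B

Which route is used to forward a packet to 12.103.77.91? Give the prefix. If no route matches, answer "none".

12.103.72.0/21

Entries matching 12.103.77.91:
  12.64.0.0/10 (12.64.0.0 - 12.127.255.255)
  12.103.64.0/18 (12.103.64.0 - 12.103.127.255)
  12.103.64.0/19 (12.103.64.0 - 12.103.95.255)
  12.103.64.0/20 (12.103.64.0 - 12.103.79.255)
  12.103.72.0/21 (12.103.72.0 - 12.103.79.255)
Most specific is 12.103.72.0/21.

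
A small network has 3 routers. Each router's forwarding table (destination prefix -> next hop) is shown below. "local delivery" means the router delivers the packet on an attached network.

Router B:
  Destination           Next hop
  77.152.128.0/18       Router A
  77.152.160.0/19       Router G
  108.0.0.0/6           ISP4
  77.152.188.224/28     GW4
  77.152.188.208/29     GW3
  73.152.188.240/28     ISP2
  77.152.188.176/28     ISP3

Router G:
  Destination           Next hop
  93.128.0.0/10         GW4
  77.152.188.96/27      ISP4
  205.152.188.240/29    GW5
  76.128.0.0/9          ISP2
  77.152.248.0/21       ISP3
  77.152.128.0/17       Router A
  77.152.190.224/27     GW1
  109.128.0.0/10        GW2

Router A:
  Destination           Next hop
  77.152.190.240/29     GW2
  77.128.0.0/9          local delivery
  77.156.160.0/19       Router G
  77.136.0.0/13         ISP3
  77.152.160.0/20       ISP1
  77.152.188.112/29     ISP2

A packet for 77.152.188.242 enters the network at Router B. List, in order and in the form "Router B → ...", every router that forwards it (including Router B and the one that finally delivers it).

Router B → Router G → Router A

At Router B: longest match for 77.152.188.242 is 77.152.160.0/19 -> Router G
At Router G: longest match for 77.152.188.242 is 77.152.128.0/17 -> Router A
At Router A: longest match for 77.152.188.242 is 77.128.0.0/9 -> local delivery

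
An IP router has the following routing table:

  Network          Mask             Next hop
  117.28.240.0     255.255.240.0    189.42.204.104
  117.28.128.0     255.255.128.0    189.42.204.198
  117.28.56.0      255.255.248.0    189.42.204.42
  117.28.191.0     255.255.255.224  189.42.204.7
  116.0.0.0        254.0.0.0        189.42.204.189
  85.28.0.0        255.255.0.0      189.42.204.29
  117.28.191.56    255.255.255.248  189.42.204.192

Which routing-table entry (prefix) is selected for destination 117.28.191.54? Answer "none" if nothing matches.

117.28.128.0/17

Entries matching 117.28.191.54:
  116.0.0.0/7 (116.0.0.0 - 117.255.255.255)
  117.28.128.0/17 (117.28.128.0 - 117.28.255.255)
Most specific is 117.28.128.0/17.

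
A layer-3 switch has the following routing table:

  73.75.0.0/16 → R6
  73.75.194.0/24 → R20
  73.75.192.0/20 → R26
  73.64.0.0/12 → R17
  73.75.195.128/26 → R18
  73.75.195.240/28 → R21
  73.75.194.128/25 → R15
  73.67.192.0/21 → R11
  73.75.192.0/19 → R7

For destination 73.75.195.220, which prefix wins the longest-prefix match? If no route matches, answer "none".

73.75.192.0/20

Entries matching 73.75.195.220:
  73.64.0.0/12 (73.64.0.0 - 73.79.255.255)
  73.75.0.0/16 (73.75.0.0 - 73.75.255.255)
  73.75.192.0/19 (73.75.192.0 - 73.75.223.255)
  73.75.192.0/20 (73.75.192.0 - 73.75.207.255)
Most specific is 73.75.192.0/20.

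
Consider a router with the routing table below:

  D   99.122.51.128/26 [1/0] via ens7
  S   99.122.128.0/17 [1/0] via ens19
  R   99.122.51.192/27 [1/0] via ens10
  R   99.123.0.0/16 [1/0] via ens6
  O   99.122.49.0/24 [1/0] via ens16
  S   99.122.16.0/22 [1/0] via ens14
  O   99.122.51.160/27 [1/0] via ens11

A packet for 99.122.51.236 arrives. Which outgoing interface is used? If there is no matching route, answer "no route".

no route

No entry's prefix contains 99.122.51.236; there is no default route.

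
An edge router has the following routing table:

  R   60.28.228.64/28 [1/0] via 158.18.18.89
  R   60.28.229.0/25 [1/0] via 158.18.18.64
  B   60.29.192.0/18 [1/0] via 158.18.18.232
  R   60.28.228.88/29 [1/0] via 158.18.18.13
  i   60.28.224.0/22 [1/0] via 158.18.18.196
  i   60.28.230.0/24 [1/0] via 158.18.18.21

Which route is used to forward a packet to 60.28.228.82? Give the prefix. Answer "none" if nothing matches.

60.28.228.82 is outside every listed prefix and there is no default route.

none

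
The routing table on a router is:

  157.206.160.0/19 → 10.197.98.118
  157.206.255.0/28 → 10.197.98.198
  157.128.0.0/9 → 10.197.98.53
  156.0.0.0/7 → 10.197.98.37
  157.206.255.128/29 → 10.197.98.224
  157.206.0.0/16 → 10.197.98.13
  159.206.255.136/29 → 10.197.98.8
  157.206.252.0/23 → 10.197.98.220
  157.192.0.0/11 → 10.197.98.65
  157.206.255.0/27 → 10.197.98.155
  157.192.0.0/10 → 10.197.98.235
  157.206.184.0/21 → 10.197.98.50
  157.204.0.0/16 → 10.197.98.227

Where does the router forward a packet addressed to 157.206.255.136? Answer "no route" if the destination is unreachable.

10.197.98.13

Routes whose prefix contains 157.206.255.136:
  156.0.0.0/7 (156.0.0.0 - 157.255.255.255) -> 10.197.98.37
  157.128.0.0/9 (157.128.0.0 - 157.255.255.255) -> 10.197.98.53
  157.192.0.0/10 (157.192.0.0 - 157.255.255.255) -> 10.197.98.235
  157.192.0.0/11 (157.192.0.0 - 157.223.255.255) -> 10.197.98.65
  157.206.0.0/16 (157.206.0.0 - 157.206.255.255) -> 10.197.98.13
More-specific entries that do NOT match:
  157.206.255.128/29 (157.206.255.128 - 157.206.255.135) does not contain 157.206.255.136
  159.206.255.136/29 (159.206.255.136 - 159.206.255.143) does not contain 157.206.255.136
  157.206.255.0/28 (157.206.255.0 - 157.206.255.15) does not contain 157.206.255.136
  157.206.255.0/27 (157.206.255.0 - 157.206.255.31) does not contain 157.206.255.136
  157.206.252.0/23 (157.206.252.0 - 157.206.253.255) does not contain 157.206.255.136
  157.206.184.0/21 (157.206.184.0 - 157.206.191.255) does not contain 157.206.255.136
  157.206.160.0/19 (157.206.160.0 - 157.206.191.255) does not contain 157.206.255.136
Longest matching prefix is /16 -> next hop 10.197.98.13.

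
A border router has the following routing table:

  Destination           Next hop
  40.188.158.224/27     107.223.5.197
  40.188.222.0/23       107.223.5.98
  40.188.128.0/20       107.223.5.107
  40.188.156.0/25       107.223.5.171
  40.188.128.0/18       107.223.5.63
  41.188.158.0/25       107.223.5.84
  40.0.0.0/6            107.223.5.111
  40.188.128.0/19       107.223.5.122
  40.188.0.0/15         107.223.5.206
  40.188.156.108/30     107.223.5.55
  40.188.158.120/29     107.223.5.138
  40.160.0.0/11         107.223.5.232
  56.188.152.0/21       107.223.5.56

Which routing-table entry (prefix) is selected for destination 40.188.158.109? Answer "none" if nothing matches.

Entries matching 40.188.158.109:
  40.0.0.0/6 (40.0.0.0 - 43.255.255.255)
  40.160.0.0/11 (40.160.0.0 - 40.191.255.255)
  40.188.0.0/15 (40.188.0.0 - 40.189.255.255)
  40.188.128.0/18 (40.188.128.0 - 40.188.191.255)
  40.188.128.0/19 (40.188.128.0 - 40.188.159.255)
Most specific is 40.188.128.0/19.

40.188.128.0/19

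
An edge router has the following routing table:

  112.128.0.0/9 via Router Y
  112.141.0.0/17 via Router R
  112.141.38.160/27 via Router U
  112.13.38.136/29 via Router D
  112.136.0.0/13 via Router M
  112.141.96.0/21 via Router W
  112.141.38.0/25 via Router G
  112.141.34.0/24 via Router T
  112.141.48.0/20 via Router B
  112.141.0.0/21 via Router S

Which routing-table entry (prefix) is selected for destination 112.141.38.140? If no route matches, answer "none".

112.141.0.0/17

Entries matching 112.141.38.140:
  112.128.0.0/9 (112.128.0.0 - 112.255.255.255)
  112.136.0.0/13 (112.136.0.0 - 112.143.255.255)
  112.141.0.0/17 (112.141.0.0 - 112.141.127.255)
Most specific is 112.141.0.0/17.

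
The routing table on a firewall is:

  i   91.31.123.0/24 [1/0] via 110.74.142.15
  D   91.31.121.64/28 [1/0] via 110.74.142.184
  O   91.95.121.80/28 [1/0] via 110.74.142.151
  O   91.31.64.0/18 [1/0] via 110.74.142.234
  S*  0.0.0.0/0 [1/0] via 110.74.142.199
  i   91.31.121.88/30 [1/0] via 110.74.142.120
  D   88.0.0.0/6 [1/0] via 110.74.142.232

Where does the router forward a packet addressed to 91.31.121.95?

110.74.142.234

Routes whose prefix contains 91.31.121.95:
  0.0.0.0/0 (default, matches everything) -> 110.74.142.199
  88.0.0.0/6 (88.0.0.0 - 91.255.255.255) -> 110.74.142.232
  91.31.64.0/18 (91.31.64.0 - 91.31.127.255) -> 110.74.142.234
More-specific entries that do NOT match:
  91.31.121.88/30 (91.31.121.88 - 91.31.121.91) does not contain 91.31.121.95
  91.31.121.64/28 (91.31.121.64 - 91.31.121.79) does not contain 91.31.121.95
  91.95.121.80/28 (91.95.121.80 - 91.95.121.95) does not contain 91.31.121.95
  91.31.123.0/24 (91.31.123.0 - 91.31.123.255) does not contain 91.31.121.95
Longest matching prefix is /18 -> next hop 110.74.142.234.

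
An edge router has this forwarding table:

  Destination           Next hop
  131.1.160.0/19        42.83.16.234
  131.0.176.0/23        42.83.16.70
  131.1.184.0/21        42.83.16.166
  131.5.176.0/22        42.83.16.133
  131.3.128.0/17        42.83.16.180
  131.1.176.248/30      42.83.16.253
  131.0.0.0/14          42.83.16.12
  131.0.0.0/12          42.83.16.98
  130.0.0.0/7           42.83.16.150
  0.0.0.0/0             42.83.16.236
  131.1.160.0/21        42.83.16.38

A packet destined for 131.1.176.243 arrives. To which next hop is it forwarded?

Routes whose prefix contains 131.1.176.243:
  0.0.0.0/0 (default, matches everything) -> 42.83.16.236
  130.0.0.0/7 (130.0.0.0 - 131.255.255.255) -> 42.83.16.150
  131.0.0.0/12 (131.0.0.0 - 131.15.255.255) -> 42.83.16.98
  131.0.0.0/14 (131.0.0.0 - 131.3.255.255) -> 42.83.16.12
  131.1.160.0/19 (131.1.160.0 - 131.1.191.255) -> 42.83.16.234
More-specific entries that do NOT match:
  131.1.176.248/30 (131.1.176.248 - 131.1.176.251) does not contain 131.1.176.243
  131.0.176.0/23 (131.0.176.0 - 131.0.177.255) does not contain 131.1.176.243
  131.5.176.0/22 (131.5.176.0 - 131.5.179.255) does not contain 131.1.176.243
  131.1.184.0/21 (131.1.184.0 - 131.1.191.255) does not contain 131.1.176.243
  131.1.160.0/21 (131.1.160.0 - 131.1.167.255) does not contain 131.1.176.243
Longest matching prefix is /19 -> next hop 42.83.16.234.

42.83.16.234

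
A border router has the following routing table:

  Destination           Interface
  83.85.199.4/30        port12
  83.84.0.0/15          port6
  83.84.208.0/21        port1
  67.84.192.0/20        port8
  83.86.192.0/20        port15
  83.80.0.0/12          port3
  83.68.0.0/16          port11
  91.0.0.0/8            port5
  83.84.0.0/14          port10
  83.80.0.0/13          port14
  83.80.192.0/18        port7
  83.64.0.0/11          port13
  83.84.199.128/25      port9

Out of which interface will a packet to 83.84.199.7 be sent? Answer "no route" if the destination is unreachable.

Routes whose prefix contains 83.84.199.7:
  83.64.0.0/11 (83.64.0.0 - 83.95.255.255) -> port13
  83.80.0.0/12 (83.80.0.0 - 83.95.255.255) -> port3
  83.80.0.0/13 (83.80.0.0 - 83.87.255.255) -> port14
  83.84.0.0/14 (83.84.0.0 - 83.87.255.255) -> port10
  83.84.0.0/15 (83.84.0.0 - 83.85.255.255) -> port6
More-specific entries that do NOT match:
  83.85.199.4/30 (83.85.199.4 - 83.85.199.7) does not contain 83.84.199.7
  83.84.199.128/25 (83.84.199.128 - 83.84.199.255) does not contain 83.84.199.7
  83.84.208.0/21 (83.84.208.0 - 83.84.215.255) does not contain 83.84.199.7
  67.84.192.0/20 (67.84.192.0 - 67.84.207.255) does not contain 83.84.199.7
  83.86.192.0/20 (83.86.192.0 - 83.86.207.255) does not contain 83.84.199.7
  83.80.192.0/18 (83.80.192.0 - 83.80.255.255) does not contain 83.84.199.7
  83.68.0.0/16 (83.68.0.0 - 83.68.255.255) does not contain 83.84.199.7
Longest matching prefix is /15 -> interface port6.

port6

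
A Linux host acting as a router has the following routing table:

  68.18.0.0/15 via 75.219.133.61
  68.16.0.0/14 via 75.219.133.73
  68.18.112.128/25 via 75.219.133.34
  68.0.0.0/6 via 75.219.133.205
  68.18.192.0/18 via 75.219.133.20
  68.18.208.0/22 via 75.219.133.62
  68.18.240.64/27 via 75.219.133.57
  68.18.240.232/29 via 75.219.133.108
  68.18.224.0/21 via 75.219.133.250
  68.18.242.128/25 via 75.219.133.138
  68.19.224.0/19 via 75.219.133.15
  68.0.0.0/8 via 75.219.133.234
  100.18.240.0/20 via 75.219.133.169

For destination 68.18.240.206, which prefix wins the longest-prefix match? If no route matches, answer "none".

68.18.192.0/18

Entries matching 68.18.240.206:
  68.0.0.0/6 (68.0.0.0 - 71.255.255.255)
  68.0.0.0/8 (68.0.0.0 - 68.255.255.255)
  68.16.0.0/14 (68.16.0.0 - 68.19.255.255)
  68.18.0.0/15 (68.18.0.0 - 68.19.255.255)
  68.18.192.0/18 (68.18.192.0 - 68.18.255.255)
Most specific is 68.18.192.0/18.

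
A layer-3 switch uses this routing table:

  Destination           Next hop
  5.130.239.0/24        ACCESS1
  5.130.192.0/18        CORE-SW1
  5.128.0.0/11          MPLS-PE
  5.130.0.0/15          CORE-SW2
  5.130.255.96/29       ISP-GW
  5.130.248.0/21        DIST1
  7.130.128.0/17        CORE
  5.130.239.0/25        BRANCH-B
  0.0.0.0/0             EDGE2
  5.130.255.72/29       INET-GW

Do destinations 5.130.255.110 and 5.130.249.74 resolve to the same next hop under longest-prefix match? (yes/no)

yes

5.130.255.110: longest match 5.130.248.0/21 -> DIST1
5.130.249.74: longest match 5.130.248.0/21 -> DIST1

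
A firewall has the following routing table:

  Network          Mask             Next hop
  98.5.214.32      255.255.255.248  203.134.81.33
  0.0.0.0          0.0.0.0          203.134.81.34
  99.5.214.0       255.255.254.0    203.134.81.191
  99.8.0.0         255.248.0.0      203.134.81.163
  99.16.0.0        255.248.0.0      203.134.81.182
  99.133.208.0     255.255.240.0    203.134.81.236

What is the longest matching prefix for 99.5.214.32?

Entries matching 99.5.214.32:
  0.0.0.0/0 (default, matches everything)
  99.5.214.0/23 (99.5.214.0 - 99.5.215.255)
Most specific is 99.5.214.0/23.

99.5.214.0/23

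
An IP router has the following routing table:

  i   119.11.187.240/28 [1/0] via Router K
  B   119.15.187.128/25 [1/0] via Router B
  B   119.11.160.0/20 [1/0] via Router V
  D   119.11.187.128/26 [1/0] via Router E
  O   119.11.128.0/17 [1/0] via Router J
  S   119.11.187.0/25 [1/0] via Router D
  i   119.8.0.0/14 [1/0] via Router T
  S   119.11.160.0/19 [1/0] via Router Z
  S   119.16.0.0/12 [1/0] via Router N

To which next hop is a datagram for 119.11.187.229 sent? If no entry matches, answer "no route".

Routes whose prefix contains 119.11.187.229:
  119.8.0.0/14 (119.8.0.0 - 119.11.255.255) -> Router T
  119.11.128.0/17 (119.11.128.0 - 119.11.255.255) -> Router J
  119.11.160.0/19 (119.11.160.0 - 119.11.191.255) -> Router Z
More-specific entries that do NOT match:
  119.11.187.240/28 (119.11.187.240 - 119.11.187.255) does not contain 119.11.187.229
  119.11.187.128/26 (119.11.187.128 - 119.11.187.191) does not contain 119.11.187.229
  119.15.187.128/25 (119.15.187.128 - 119.15.187.255) does not contain 119.11.187.229
  119.11.187.0/25 (119.11.187.0 - 119.11.187.127) does not contain 119.11.187.229
  119.11.160.0/20 (119.11.160.0 - 119.11.175.255) does not contain 119.11.187.229
Longest matching prefix is /19 -> next hop Router Z.

Router Z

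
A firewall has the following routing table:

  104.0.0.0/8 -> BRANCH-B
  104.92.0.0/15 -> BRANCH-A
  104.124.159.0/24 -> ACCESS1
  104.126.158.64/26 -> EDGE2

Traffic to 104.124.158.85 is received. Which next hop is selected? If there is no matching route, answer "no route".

Routes whose prefix contains 104.124.158.85:
  104.0.0.0/8 (104.0.0.0 - 104.255.255.255) -> BRANCH-B
More-specific entries that do NOT match:
  104.126.158.64/26 (104.126.158.64 - 104.126.158.127) does not contain 104.124.158.85
  104.124.159.0/24 (104.124.159.0 - 104.124.159.255) does not contain 104.124.158.85
  104.92.0.0/15 (104.92.0.0 - 104.93.255.255) does not contain 104.124.158.85
Longest matching prefix is /8 -> next hop BRANCH-B.

BRANCH-B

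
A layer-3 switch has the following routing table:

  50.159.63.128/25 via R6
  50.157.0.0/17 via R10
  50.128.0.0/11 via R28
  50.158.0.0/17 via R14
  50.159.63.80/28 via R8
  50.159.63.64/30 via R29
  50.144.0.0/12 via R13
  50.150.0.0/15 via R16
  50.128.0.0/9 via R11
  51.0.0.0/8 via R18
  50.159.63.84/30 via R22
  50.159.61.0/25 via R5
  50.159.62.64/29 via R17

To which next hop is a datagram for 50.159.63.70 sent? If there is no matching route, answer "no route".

Routes whose prefix contains 50.159.63.70:
  50.128.0.0/9 (50.128.0.0 - 50.255.255.255) -> R11
  50.128.0.0/11 (50.128.0.0 - 50.159.255.255) -> R28
  50.144.0.0/12 (50.144.0.0 - 50.159.255.255) -> R13
More-specific entries that do NOT match:
  50.159.63.64/30 (50.159.63.64 - 50.159.63.67) does not contain 50.159.63.70
  50.159.63.84/30 (50.159.63.84 - 50.159.63.87) does not contain 50.159.63.70
  50.159.62.64/29 (50.159.62.64 - 50.159.62.71) does not contain 50.159.63.70
  50.159.63.80/28 (50.159.63.80 - 50.159.63.95) does not contain 50.159.63.70
  50.159.63.128/25 (50.159.63.128 - 50.159.63.255) does not contain 50.159.63.70
  50.159.61.0/25 (50.159.61.0 - 50.159.61.127) does not contain 50.159.63.70
  50.157.0.0/17 (50.157.0.0 - 50.157.127.255) does not contain 50.159.63.70
  50.158.0.0/17 (50.158.0.0 - 50.158.127.255) does not contain 50.159.63.70
  50.150.0.0/15 (50.150.0.0 - 50.151.255.255) does not contain 50.159.63.70
Longest matching prefix is /12 -> next hop R13.

R13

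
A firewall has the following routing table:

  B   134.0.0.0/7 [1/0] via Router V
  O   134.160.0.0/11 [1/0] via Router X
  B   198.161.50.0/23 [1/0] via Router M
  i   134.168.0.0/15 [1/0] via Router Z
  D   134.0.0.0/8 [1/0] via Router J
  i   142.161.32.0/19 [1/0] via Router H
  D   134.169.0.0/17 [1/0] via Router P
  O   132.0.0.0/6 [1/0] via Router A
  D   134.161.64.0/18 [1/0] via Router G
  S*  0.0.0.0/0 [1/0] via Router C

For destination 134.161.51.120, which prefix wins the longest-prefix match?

Entries matching 134.161.51.120:
  0.0.0.0/0 (default, matches everything)
  132.0.0.0/6 (132.0.0.0 - 135.255.255.255)
  134.0.0.0/7 (134.0.0.0 - 135.255.255.255)
  134.0.0.0/8 (134.0.0.0 - 134.255.255.255)
  134.160.0.0/11 (134.160.0.0 - 134.191.255.255)
Most specific is 134.160.0.0/11.

134.160.0.0/11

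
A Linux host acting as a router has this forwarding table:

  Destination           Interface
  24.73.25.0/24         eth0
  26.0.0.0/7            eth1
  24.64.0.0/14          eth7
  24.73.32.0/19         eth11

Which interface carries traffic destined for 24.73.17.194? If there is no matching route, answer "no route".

no route

No entry's prefix contains 24.73.17.194; there is no default route.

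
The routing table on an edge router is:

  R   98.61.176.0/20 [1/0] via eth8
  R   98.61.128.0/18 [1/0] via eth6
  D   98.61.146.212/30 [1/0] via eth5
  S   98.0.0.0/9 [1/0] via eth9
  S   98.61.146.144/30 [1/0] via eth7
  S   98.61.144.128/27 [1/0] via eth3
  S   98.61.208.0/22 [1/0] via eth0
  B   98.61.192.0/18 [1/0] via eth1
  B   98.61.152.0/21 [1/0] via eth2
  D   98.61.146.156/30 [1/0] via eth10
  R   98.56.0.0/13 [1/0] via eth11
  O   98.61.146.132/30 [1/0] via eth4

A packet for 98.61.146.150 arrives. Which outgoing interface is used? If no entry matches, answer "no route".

eth6

Routes whose prefix contains 98.61.146.150:
  98.0.0.0/9 (98.0.0.0 - 98.127.255.255) -> eth9
  98.56.0.0/13 (98.56.0.0 - 98.63.255.255) -> eth11
  98.61.128.0/18 (98.61.128.0 - 98.61.191.255) -> eth6
More-specific entries that do NOT match:
  98.61.146.212/30 (98.61.146.212 - 98.61.146.215) does not contain 98.61.146.150
  98.61.146.144/30 (98.61.146.144 - 98.61.146.147) does not contain 98.61.146.150
  98.61.146.156/30 (98.61.146.156 - 98.61.146.159) does not contain 98.61.146.150
  98.61.146.132/30 (98.61.146.132 - 98.61.146.135) does not contain 98.61.146.150
  98.61.144.128/27 (98.61.144.128 - 98.61.144.159) does not contain 98.61.146.150
  98.61.208.0/22 (98.61.208.0 - 98.61.211.255) does not contain 98.61.146.150
  98.61.152.0/21 (98.61.152.0 - 98.61.159.255) does not contain 98.61.146.150
  98.61.176.0/20 (98.61.176.0 - 98.61.191.255) does not contain 98.61.146.150
Longest matching prefix is /18 -> interface eth6.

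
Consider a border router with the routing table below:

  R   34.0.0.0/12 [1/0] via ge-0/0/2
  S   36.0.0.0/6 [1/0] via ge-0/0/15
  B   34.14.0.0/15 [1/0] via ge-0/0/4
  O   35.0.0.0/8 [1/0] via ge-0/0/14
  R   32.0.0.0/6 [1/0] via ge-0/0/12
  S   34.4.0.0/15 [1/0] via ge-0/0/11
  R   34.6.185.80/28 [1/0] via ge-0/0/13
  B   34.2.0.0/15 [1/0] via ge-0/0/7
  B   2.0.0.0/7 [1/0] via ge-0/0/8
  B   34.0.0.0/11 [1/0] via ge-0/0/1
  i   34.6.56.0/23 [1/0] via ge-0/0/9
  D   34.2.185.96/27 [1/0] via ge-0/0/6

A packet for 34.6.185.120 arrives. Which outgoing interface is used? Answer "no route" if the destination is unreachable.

ge-0/0/2

Routes whose prefix contains 34.6.185.120:
  32.0.0.0/6 (32.0.0.0 - 35.255.255.255) -> ge-0/0/12
  34.0.0.0/11 (34.0.0.0 - 34.31.255.255) -> ge-0/0/1
  34.0.0.0/12 (34.0.0.0 - 34.15.255.255) -> ge-0/0/2
More-specific entries that do NOT match:
  34.6.185.80/28 (34.6.185.80 - 34.6.185.95) does not contain 34.6.185.120
  34.2.185.96/27 (34.2.185.96 - 34.2.185.127) does not contain 34.6.185.120
  34.6.56.0/23 (34.6.56.0 - 34.6.57.255) does not contain 34.6.185.120
  34.14.0.0/15 (34.14.0.0 - 34.15.255.255) does not contain 34.6.185.120
  34.4.0.0/15 (34.4.0.0 - 34.5.255.255) does not contain 34.6.185.120
  34.2.0.0/15 (34.2.0.0 - 34.3.255.255) does not contain 34.6.185.120
Longest matching prefix is /12 -> interface ge-0/0/2.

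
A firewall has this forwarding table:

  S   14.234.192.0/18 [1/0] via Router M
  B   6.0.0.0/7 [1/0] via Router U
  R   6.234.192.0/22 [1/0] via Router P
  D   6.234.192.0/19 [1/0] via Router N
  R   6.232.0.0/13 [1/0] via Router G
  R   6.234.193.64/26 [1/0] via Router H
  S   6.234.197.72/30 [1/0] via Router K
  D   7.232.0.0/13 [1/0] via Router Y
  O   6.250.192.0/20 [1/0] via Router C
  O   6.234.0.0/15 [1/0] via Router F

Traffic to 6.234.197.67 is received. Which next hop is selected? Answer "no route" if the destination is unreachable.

Router N

Routes whose prefix contains 6.234.197.67:
  6.0.0.0/7 (6.0.0.0 - 7.255.255.255) -> Router U
  6.232.0.0/13 (6.232.0.0 - 6.239.255.255) -> Router G
  6.234.0.0/15 (6.234.0.0 - 6.235.255.255) -> Router F
  6.234.192.0/19 (6.234.192.0 - 6.234.223.255) -> Router N
More-specific entries that do NOT match:
  6.234.197.72/30 (6.234.197.72 - 6.234.197.75) does not contain 6.234.197.67
  6.234.193.64/26 (6.234.193.64 - 6.234.193.127) does not contain 6.234.197.67
  6.234.192.0/22 (6.234.192.0 - 6.234.195.255) does not contain 6.234.197.67
  6.250.192.0/20 (6.250.192.0 - 6.250.207.255) does not contain 6.234.197.67
Longest matching prefix is /19 -> next hop Router N.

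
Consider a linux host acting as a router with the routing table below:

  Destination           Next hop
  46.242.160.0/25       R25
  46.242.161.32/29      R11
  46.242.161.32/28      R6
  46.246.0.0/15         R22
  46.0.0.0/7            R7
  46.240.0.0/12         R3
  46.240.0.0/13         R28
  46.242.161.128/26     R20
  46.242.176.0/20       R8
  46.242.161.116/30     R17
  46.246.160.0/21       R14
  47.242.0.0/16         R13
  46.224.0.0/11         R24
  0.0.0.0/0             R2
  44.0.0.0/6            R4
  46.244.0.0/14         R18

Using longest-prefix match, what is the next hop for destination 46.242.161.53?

R28

Routes whose prefix contains 46.242.161.53:
  0.0.0.0/0 (default, matches everything) -> R2
  44.0.0.0/6 (44.0.0.0 - 47.255.255.255) -> R4
  46.0.0.0/7 (46.0.0.0 - 47.255.255.255) -> R7
  46.224.0.0/11 (46.224.0.0 - 46.255.255.255) -> R24
  46.240.0.0/12 (46.240.0.0 - 46.255.255.255) -> R3
  46.240.0.0/13 (46.240.0.0 - 46.247.255.255) -> R28
More-specific entries that do NOT match:
  46.242.161.116/30 (46.242.161.116 - 46.242.161.119) does not contain 46.242.161.53
  46.242.161.32/29 (46.242.161.32 - 46.242.161.39) does not contain 46.242.161.53
  46.242.161.32/28 (46.242.161.32 - 46.242.161.47) does not contain 46.242.161.53
  46.242.161.128/26 (46.242.161.128 - 46.242.161.191) does not contain 46.242.161.53
  46.242.160.0/25 (46.242.160.0 - 46.242.160.127) does not contain 46.242.161.53
  46.246.160.0/21 (46.246.160.0 - 46.246.167.255) does not contain 46.242.161.53
  46.242.176.0/20 (46.242.176.0 - 46.242.191.255) does not contain 46.242.161.53
  47.242.0.0/16 (47.242.0.0 - 47.242.255.255) does not contain 46.242.161.53
  46.246.0.0/15 (46.246.0.0 - 46.247.255.255) does not contain 46.242.161.53
  46.244.0.0/14 (46.244.0.0 - 46.247.255.255) does not contain 46.242.161.53
Longest matching prefix is /13 -> next hop R28.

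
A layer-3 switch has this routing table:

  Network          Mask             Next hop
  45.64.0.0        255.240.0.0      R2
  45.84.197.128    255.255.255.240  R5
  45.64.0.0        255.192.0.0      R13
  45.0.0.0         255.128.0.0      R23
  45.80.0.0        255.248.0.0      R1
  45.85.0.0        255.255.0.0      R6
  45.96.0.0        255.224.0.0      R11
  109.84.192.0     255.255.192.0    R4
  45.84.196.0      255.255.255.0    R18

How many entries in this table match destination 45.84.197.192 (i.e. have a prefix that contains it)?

Prefixes containing 45.84.197.192:
  45.0.0.0/9 (45.0.0.0 - 45.127.255.255)
  45.64.0.0/10 (45.64.0.0 - 45.127.255.255)
  45.80.0.0/13 (45.80.0.0 - 45.87.255.255)
Total matching entries: 3.

3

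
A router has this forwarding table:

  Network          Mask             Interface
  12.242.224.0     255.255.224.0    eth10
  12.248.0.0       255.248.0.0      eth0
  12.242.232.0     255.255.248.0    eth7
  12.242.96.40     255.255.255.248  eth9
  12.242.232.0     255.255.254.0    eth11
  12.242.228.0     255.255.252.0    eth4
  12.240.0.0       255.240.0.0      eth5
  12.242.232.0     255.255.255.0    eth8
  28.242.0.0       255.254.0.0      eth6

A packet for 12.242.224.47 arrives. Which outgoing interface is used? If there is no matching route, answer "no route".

eth10

Routes whose prefix contains 12.242.224.47:
  12.240.0.0/12 (12.240.0.0 - 12.255.255.255) -> eth5
  12.242.224.0/19 (12.242.224.0 - 12.242.255.255) -> eth10
More-specific entries that do NOT match:
  12.242.96.40/29 (12.242.96.40 - 12.242.96.47) does not contain 12.242.224.47
  12.242.232.0/24 (12.242.232.0 - 12.242.232.255) does not contain 12.242.224.47
  12.242.232.0/23 (12.242.232.0 - 12.242.233.255) does not contain 12.242.224.47
  12.242.228.0/22 (12.242.228.0 - 12.242.231.255) does not contain 12.242.224.47
  12.242.232.0/21 (12.242.232.0 - 12.242.239.255) does not contain 12.242.224.47
Longest matching prefix is /19 -> interface eth10.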